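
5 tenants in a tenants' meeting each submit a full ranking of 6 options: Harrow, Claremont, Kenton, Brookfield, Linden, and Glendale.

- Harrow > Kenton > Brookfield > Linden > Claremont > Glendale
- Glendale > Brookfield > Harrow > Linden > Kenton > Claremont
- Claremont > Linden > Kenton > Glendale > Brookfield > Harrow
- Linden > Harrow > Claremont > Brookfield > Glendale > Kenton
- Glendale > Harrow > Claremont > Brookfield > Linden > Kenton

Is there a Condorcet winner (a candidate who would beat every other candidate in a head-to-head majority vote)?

No

Head-to-head results (5 voters total):
Harrow vs Claremont: Harrow wins 4–1.
Harrow vs Kenton: Harrow wins 4–1.
Harrow vs Brookfield: Harrow wins 3–2.
Harrow vs Linden: Harrow wins 3–2.
Harrow vs Glendale: Glendale wins 3–2.
Claremont vs Kenton: Claremont wins 3–2.
Claremont vs Brookfield: Claremont wins 3–2.
Claremont vs Linden: Linden wins 3–2.
Claremont vs Glendale: Claremont wins 3–2.
Kenton vs Brookfield: Brookfield wins 3–2.
Kenton vs Linden: Linden wins 4–1.
Kenton vs Glendale: Glendale wins 3–2.
Brookfield vs Linden: Brookfield wins 3–2.
Brookfield vs Glendale: Glendale wins 3–2.
Linden vs Glendale: Linden wins 3–2.
No candidate beats all others: Harrow beats Claremont beats Glendale beats Harrow, a majority cycle.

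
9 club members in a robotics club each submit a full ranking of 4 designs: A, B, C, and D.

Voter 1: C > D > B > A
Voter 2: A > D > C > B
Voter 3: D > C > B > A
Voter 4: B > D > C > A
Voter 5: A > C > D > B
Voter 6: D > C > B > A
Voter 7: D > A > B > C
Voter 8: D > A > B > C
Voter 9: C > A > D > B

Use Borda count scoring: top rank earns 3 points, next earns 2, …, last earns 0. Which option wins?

Borda scores:
  A: 0 + 3 + 0 + 0 + 3 + 0 + 2 + 2 + 2 = 12
  B: 1 + 0 + 1 + 3 + 0 + 1 + 1 + 1 + 0 = 8
  C: 3 + 1 + 2 + 1 + 2 + 2 + 0 + 0 + 3 = 14
  D: 2 + 2 + 3 + 2 + 1 + 3 + 3 + 3 + 1 = 20
D has the highest total.

D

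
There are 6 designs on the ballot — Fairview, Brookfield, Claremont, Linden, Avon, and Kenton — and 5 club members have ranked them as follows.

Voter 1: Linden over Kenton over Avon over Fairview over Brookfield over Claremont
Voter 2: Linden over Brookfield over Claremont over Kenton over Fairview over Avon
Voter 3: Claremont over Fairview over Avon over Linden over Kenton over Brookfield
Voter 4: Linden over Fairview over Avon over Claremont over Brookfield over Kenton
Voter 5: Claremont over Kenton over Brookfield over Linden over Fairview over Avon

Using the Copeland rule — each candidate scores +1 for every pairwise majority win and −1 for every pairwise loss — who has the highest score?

Linden

Pairwise results:
  Fairview vs Brookfield: Fairview wins 3–2.
  Fairview vs Claremont: Claremont wins 3–2.
  Fairview vs Linden: Linden wins 4–1.
  Fairview vs Avon: Fairview wins 4–1.
  Fairview vs Kenton: Kenton wins 3–2.
  Brookfield vs Claremont: Claremont wins 3–2.
  Brookfield vs Linden: Linden wins 4–1.
  Brookfield vs Avon: Avon wins 3–2.
  Brookfield vs Kenton: Kenton wins 3–2.
  Claremont vs Linden: Linden wins 3–2.
  Claremont vs Avon: Claremont wins 3–2.
  Claremont vs Kenton: Claremont wins 4–1.
  Linden vs Avon: Linden wins 4–1.
  Linden vs Kenton: Linden wins 4–1.
  Avon vs Kenton: Kenton wins 3–2.
Copeland scores (wins − losses):
  Fairview: 2 − 3 = -1
  Brookfield: 0 − 5 = -5
  Claremont: 4 − 1 = 3
  Linden: 5 − 0 = 5
  Avon: 1 − 4 = -3
  Kenton: 3 − 2 = 1
Linden has the best Copeland score.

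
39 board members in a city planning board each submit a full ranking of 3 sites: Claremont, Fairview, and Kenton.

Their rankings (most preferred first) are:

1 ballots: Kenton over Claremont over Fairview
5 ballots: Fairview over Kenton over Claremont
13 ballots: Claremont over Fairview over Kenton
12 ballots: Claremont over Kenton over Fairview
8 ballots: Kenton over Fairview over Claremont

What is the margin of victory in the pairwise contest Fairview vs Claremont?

Ballots ranking Fairview above Claremont: 5+8 = 13.
Ballots ranking Claremont above Fairview: 1+13+12 = 26.
Claremont wins 26–13, a margin of 13.

13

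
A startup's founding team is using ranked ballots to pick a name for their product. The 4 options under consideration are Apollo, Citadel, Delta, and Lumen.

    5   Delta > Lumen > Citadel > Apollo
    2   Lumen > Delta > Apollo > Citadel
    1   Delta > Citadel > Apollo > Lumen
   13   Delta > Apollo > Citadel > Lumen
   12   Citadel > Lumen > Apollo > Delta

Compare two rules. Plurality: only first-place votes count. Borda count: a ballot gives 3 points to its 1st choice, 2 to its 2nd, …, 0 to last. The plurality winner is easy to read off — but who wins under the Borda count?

Delta

Plurality first-place counts: Apollo 0, Citadel 12, Delta 19, Lumen 2 → Delta.
Borda totals: Apollo 41, Citadel 56, Delta 61, Lumen 40 → Delta.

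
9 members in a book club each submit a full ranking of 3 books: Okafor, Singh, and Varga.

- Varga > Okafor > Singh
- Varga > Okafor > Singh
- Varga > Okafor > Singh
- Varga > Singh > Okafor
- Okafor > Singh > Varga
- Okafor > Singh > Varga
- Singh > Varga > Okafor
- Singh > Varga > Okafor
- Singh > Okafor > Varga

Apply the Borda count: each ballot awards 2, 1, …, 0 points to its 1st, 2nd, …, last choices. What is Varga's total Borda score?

10

Borda scores:
  Okafor: 1 + 1 + 1 + 0 + 2 + 2 + 0 + 0 + 1 = 8
  Singh: 0 + 0 + 0 + 1 + 1 + 1 + 2 + 2 + 2 = 9
  Varga: 2 + 2 + 2 + 2 + 0 + 0 + 1 + 1 + 0 = 10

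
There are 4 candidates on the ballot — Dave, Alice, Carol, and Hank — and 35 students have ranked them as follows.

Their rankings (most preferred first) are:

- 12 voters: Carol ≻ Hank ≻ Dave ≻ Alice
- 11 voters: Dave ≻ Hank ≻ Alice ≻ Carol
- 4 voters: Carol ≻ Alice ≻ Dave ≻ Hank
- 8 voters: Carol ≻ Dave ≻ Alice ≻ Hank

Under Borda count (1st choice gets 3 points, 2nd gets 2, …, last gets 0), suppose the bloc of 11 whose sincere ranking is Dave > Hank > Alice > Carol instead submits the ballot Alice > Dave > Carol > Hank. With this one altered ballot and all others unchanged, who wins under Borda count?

Carol

Borda totals with the altered ballot: Dave 54, Alice 49, Carol 83, Hank 24.
The winner is unchanged: still Carol.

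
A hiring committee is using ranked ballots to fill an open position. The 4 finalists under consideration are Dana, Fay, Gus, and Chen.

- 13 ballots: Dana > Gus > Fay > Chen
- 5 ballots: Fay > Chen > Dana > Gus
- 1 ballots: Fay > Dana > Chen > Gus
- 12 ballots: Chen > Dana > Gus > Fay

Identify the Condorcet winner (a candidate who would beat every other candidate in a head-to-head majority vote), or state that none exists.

Head-to-head results (31 voters total):
Dana vs Fay: Dana wins 25–6.
Dana vs Gus: Dana wins 31–0.
Dana vs Chen: Chen wins 17–14.
Fay vs Gus: Gus wins 25–6.
Fay vs Chen: Fay wins 19–12.
Gus vs Chen: Chen wins 18–13.
No candidate beats all others: Dana beats Fay beats Chen beats Dana, a majority cycle.

There is no Condorcet winner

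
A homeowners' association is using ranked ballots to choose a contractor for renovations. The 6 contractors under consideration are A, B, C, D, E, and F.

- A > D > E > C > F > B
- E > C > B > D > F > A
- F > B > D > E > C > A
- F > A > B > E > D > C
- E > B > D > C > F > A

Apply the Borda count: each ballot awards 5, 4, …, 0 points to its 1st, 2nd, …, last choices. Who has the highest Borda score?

E

Borda scores:
  A: 5 + 0 + 0 + 4 + 0 = 9
  B: 0 + 3 + 4 + 3 + 4 = 14
  C: 2 + 4 + 1 + 0 + 2 = 9
  D: 4 + 2 + 3 + 1 + 3 = 13
  E: 3 + 5 + 2 + 2 + 5 = 17
  F: 1 + 1 + 5 + 5 + 1 = 13
E has the highest total.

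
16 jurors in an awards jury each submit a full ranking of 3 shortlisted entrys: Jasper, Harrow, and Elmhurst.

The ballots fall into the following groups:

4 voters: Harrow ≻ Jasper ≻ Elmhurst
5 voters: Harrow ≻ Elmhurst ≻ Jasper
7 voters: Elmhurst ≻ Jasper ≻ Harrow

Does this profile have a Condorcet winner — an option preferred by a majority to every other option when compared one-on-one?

Yes

Head-to-head results (16 voters total):
Jasper vs Harrow: Harrow wins 9–7.
Jasper vs Elmhurst: Elmhurst wins 12–4.
Harrow vs Elmhurst: Harrow wins 9–7.
Harrow beats each rival — Jasper (9–7), Elmhurst (9–7) — so Harrow is the Condorcet winner.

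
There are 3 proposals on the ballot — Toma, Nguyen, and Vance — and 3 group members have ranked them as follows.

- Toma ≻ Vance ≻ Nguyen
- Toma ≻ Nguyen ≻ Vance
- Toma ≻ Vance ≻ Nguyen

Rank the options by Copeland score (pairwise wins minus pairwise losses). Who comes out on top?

Pairwise results:
  Toma vs Nguyen: Toma wins 3–0.
  Toma vs Vance: Toma wins 3–0.
  Nguyen vs Vance: Vance wins 2–1.
Copeland scores (wins − losses):
  Toma: 2 − 0 = 2
  Nguyen: 0 − 2 = -2
  Vance: 1 − 1 = 0
Toma has the best Copeland score.

Toma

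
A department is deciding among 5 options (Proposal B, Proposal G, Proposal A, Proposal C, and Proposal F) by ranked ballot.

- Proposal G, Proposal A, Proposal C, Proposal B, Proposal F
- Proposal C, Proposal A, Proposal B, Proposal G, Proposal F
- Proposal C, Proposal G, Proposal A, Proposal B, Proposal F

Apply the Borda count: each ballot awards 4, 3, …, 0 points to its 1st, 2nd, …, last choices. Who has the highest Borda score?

Borda scores:
  Proposal B: 1 + 2 + 1 = 4
  Proposal G: 4 + 1 + 3 = 8
  Proposal A: 3 + 3 + 2 = 8
  Proposal C: 2 + 4 + 4 = 10
  Proposal F: 0 + 0 + 0 = 0
Proposal C has the highest total.

Proposal C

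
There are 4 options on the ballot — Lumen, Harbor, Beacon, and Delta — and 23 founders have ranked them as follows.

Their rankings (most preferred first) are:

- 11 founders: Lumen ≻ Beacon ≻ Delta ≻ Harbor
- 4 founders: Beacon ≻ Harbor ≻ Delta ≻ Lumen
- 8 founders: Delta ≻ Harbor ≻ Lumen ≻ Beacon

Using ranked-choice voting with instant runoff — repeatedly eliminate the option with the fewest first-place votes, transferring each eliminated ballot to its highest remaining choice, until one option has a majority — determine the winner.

Delta

Round 1: Lumen 11, Delta 8, Beacon 4, Harbor 0. Harbor has the fewest and is eliminated.
Round 2: Lumen 11, Delta 8, Beacon 4. Beacon has the fewest and is eliminated.
Round 3: Delta 12, Lumen 11. Delta has a majority.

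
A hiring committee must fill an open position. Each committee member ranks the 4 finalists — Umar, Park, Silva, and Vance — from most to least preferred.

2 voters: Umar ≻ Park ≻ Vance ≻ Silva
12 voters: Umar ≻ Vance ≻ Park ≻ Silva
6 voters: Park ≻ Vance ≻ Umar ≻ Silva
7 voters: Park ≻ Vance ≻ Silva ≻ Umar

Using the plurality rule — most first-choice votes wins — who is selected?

Umar

First-place vote totals:
  Umar: 14
  Park: 13
  Silva: 0
  Vance: 0
Umar has the most first-place votes.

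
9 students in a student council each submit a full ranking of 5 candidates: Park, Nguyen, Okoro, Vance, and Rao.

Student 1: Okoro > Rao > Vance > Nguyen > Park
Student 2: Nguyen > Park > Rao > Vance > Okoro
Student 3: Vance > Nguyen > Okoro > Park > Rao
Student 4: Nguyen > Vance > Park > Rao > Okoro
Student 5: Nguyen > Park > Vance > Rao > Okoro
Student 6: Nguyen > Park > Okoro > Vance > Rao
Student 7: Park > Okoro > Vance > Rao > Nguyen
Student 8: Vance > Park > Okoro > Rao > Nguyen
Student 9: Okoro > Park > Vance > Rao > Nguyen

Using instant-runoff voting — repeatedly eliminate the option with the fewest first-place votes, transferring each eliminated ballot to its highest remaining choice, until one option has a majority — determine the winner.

Nguyen

Round 1: Nguyen 4, Okoro 2, Vance 2, Park 1, Rao 0. Rao has the fewest and is eliminated.
Round 2: Nguyen 4, Okoro 2, Vance 2, Park 1. Park has the fewest and is eliminated.
Round 3: Nguyen 4, Okoro 3, Vance 2. Vance has the fewest and is eliminated.
Round 4: Nguyen 5, Okoro 4. Nguyen has a majority.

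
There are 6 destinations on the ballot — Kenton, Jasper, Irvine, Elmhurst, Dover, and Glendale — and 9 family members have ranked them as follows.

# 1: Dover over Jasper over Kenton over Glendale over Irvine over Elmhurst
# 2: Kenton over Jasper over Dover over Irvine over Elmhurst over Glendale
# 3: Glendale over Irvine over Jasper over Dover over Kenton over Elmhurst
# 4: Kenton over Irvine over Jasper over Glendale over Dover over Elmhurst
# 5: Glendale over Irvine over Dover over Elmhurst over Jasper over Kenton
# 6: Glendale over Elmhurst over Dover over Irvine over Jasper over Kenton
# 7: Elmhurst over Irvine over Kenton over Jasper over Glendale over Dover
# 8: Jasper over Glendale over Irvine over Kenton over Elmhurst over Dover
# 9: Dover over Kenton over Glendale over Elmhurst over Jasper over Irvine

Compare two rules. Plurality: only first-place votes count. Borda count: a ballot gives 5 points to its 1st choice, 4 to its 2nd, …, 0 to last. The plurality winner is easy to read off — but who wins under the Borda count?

Plurality first-place counts: Kenton 2, Jasper 1, Irvine 0, Elmhurst 1, Dover 2, Glendale 3 → Glendale.
Borda totals: Kenton 23, Jasper 24, Irvine 24, Elmhurst 15, Dover 22, Glendale 27 → Glendale.

Glendale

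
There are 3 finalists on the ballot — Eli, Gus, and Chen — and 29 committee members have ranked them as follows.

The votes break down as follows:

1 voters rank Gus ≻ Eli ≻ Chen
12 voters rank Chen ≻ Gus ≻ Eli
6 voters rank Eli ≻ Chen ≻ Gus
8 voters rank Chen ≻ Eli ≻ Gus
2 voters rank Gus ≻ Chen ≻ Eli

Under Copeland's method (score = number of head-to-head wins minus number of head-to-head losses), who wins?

Pairwise results:
  Eli vs Gus: Gus wins 15–14.
  Eli vs Chen: Chen wins 22–7.
  Gus vs Chen: Chen wins 26–3.
Copeland scores (wins − losses):
  Eli: 0 − 2 = -2
  Gus: 1 − 1 = 0
  Chen: 2 − 0 = 2
Chen has the best Copeland score.

Chen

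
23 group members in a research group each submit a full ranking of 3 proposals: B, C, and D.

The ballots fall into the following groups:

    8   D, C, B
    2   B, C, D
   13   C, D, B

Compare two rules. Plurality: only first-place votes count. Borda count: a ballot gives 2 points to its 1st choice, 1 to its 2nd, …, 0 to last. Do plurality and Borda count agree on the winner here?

Plurality first-place counts: B 2, C 13, D 8 → C.
Borda totals: B 4, C 36, D 29 → C.
The two rules agree on C.

Yes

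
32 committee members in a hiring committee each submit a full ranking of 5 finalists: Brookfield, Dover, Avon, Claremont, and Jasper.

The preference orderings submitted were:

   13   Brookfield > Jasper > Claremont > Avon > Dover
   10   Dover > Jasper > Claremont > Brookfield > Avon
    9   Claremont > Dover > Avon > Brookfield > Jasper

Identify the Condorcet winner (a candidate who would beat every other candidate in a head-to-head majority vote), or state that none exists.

None — there is no Condorcet winner

Head-to-head results (32 voters total):
Brookfield vs Dover: Dover wins 19–13.
Brookfield vs Avon: Brookfield wins 23–9.
Brookfield vs Claremont: Claremont wins 19–13.
Brookfield vs Jasper: Brookfield wins 22–10.
Dover vs Avon: Dover wins 19–13.
Dover vs Claremont: Claremont wins 22–10.
Dover vs Jasper: Dover wins 19–13.
Avon vs Claremont: Claremont wins 32–0.
Avon vs Jasper: Jasper wins 23–9.
Claremont vs Jasper: Jasper wins 23–9.
No candidate beats all others: Brookfield beats Jasper beats Claremont beats Brookfield, a majority cycle.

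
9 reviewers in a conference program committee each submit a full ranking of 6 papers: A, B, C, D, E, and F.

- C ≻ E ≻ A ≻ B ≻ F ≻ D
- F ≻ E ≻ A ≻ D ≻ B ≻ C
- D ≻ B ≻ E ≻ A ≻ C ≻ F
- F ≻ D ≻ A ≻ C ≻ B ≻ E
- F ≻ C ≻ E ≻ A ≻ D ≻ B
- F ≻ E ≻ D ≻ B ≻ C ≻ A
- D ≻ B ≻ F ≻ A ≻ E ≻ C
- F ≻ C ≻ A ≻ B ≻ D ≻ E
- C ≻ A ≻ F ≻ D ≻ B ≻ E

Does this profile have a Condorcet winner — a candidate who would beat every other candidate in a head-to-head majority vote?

Yes

Head-to-head results (9 voters total):
A vs B: A wins 6–3.
A vs C: C wins 5–4.
A vs D: A wins 5–4.
A vs E: E wins 5–4.
A vs F: F wins 6–3.
B vs C: C wins 5–4.
B vs D: D wins 7–2.
B vs E: B wins 5–4.
B vs F: F wins 6–3.
C vs D: D wins 5–4.
C vs E: C wins 5–4.
C vs F: F wins 6–3.
D vs E: D wins 5–4.
D vs F: F wins 7–2.
E vs F: F wins 7–2.
F beats each rival — A (6–3), B (6–3), C (6–3), D (7–2), E (7–2) — so F is the Condorcet winner.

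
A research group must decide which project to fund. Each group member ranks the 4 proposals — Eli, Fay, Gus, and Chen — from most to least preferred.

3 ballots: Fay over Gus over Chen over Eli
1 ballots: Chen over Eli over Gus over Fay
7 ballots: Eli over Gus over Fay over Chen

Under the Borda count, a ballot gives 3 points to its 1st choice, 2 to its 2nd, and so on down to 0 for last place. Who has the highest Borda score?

Eli

Borda scores:
  Eli: 3·0 + 2 + 7·3 = 23
  Fay: 3·3 + 0 + 7·1 = 16
  Gus: 3·2 + 1 + 7·2 = 21
  Chen: 3·1 + 3 + 7·0 = 6
Eli has the highest total.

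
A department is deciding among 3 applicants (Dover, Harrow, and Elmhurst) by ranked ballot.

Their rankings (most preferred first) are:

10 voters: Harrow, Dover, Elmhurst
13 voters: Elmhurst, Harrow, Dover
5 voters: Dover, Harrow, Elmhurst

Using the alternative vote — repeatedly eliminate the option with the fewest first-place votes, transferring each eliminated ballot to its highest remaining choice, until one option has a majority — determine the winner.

Harrow

Round 1: Elmhurst 13, Harrow 10, Dover 5. Dover has the fewest and is eliminated.
Round 2: Harrow 15, Elmhurst 13. Harrow has a majority.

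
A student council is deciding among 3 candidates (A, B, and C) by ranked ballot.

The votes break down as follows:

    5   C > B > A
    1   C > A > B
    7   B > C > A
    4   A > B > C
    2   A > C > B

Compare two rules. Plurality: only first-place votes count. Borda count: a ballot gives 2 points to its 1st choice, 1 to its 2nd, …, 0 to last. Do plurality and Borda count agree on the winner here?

Yes

Plurality first-place counts: A 6, B 7, C 6 → B.
Borda totals: A 13, B 23, C 21 → B.
The two rules agree on B.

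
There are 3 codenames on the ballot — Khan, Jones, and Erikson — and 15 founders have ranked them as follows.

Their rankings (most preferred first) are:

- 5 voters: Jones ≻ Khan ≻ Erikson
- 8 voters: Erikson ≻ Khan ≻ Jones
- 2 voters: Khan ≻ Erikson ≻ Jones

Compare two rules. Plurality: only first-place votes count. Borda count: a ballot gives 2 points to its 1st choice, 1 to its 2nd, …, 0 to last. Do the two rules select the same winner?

Plurality first-place counts: Khan 2, Jones 5, Erikson 8 → Erikson.
Borda totals: Khan 17, Jones 10, Erikson 18 → Erikson.
The two rules agree on Erikson.

Yes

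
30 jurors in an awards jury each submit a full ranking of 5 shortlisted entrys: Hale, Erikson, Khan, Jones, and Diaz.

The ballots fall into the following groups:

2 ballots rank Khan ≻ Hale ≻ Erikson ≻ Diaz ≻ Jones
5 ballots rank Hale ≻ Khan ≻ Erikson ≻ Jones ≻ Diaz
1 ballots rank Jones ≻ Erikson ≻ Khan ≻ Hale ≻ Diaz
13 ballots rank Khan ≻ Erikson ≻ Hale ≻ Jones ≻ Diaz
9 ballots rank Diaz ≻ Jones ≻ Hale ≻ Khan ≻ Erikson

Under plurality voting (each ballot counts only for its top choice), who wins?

Khan

First-place vote totals:
  Hale: 5
  Erikson: 0
  Khan: 15
  Jones: 1
  Diaz: 9
Khan has the most first-place votes.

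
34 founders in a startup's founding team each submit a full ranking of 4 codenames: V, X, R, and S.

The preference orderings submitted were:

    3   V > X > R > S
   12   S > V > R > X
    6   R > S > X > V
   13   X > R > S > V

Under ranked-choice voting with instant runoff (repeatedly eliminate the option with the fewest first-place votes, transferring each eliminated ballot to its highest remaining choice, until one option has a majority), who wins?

Round 1: X 13, S 12, R 6, V 3. V has the fewest and is eliminated.
Round 2: X 16, S 12, R 6. R has the fewest and is eliminated.
Round 3: S 18, X 16. S has a majority.

S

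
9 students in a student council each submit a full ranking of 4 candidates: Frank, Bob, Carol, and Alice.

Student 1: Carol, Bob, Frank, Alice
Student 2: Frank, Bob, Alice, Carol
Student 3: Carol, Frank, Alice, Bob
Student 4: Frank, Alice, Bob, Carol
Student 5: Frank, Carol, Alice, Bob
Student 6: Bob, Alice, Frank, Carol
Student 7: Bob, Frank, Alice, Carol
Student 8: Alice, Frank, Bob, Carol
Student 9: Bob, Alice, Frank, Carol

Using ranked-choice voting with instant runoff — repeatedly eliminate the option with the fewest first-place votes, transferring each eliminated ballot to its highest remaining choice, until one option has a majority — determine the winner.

Frank

Round 1: Frank 3, Bob 3, Carol 2, Alice 1. Alice has the fewest and is eliminated.
Round 2: Frank 4, Bob 3, Carol 2. Carol has the fewest and is eliminated.
Round 3: Frank 5, Bob 4. Frank has a majority.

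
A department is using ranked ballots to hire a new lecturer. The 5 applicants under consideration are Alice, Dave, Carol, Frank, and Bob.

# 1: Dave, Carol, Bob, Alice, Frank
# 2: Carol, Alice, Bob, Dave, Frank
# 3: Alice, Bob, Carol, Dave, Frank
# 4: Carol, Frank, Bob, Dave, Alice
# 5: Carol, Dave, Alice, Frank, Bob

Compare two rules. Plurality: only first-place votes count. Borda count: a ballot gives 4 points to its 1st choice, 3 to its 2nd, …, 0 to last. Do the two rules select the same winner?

Plurality first-place counts: Alice 1, Dave 1, Carol 3, Frank 0, Bob 0 → Carol.
Borda totals: Alice 10, Dave 10, Carol 17, Frank 4, Bob 9 → Carol.
The two rules agree on Carol.

Yes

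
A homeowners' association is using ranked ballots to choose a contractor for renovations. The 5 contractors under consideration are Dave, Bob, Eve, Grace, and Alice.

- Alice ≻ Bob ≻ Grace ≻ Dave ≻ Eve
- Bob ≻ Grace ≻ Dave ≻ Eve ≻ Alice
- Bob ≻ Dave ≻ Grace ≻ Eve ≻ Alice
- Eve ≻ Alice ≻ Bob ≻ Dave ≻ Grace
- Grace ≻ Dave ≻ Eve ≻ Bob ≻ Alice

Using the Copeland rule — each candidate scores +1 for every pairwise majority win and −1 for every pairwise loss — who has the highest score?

Bob

Pairwise results:
  Dave vs Bob: Bob wins 4–1.
  Dave vs Eve: Dave wins 4–1.
  Dave vs Grace: Grace wins 3–2.
  Dave vs Alice: Dave wins 3–2.
  Bob vs Eve: Bob wins 3–2.
  Bob vs Grace: Bob wins 4–1.
  Bob vs Alice: Bob wins 3–2.
  Eve vs Grace: Grace wins 4–1.
  Eve vs Alice: Eve wins 4–1.
  Grace vs Alice: Grace wins 3–2.
Copeland scores (wins − losses):
  Dave: 2 − 2 = 0
  Bob: 4 − 0 = 4
  Eve: 1 − 3 = -2
  Grace: 3 − 1 = 2
  Alice: 0 − 4 = -4
Bob has the best Copeland score.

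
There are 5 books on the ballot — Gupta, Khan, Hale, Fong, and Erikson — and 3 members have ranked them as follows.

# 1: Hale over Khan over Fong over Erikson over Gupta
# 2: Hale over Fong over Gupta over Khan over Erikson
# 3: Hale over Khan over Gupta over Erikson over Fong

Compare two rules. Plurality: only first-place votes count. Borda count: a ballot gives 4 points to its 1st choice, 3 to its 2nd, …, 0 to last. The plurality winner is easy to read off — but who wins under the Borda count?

Plurality first-place counts: Gupta 0, Khan 0, Hale 3, Fong 0, Erikson 0 → Hale.
Borda totals: Gupta 4, Khan 7, Hale 12, Fong 5, Erikson 2 → Hale.

Hale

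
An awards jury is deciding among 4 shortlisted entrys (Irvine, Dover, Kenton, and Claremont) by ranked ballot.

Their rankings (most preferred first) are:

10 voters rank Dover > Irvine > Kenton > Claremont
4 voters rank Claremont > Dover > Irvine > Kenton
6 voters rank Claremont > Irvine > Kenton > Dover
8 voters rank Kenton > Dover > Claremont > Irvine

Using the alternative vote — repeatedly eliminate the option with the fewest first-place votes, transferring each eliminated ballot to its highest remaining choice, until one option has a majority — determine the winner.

Round 1: Dover 10, Claremont 10, Kenton 8, Irvine 0. Irvine has the fewest and is eliminated.
Round 2: Dover 10, Claremont 10, Kenton 8. Kenton has the fewest and is eliminated.
Round 3: Dover 18, Claremont 10. Dover has a majority.

Dover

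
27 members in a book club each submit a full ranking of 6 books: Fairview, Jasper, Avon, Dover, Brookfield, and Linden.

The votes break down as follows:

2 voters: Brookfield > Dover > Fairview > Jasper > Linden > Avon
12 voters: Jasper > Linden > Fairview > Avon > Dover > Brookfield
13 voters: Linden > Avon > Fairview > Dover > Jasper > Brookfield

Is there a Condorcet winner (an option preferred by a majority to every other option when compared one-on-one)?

No

Head-to-head results (27 voters total):
Fairview vs Jasper: Fairview wins 15–12.
Fairview vs Avon: Fairview wins 14–13.
Fairview vs Dover: Fairview wins 25–2.
Fairview vs Brookfield: Fairview wins 25–2.
Fairview vs Linden: Linden wins 25–2.
Jasper vs Avon: Jasper wins 14–13.
Jasper vs Dover: Dover wins 15–12.
Jasper vs Brookfield: Jasper wins 25–2.
Jasper vs Linden: Jasper wins 14–13.
Avon vs Dover: Avon wins 25–2.
Avon vs Brookfield: Avon wins 25–2.
Avon vs Linden: Linden wins 27–0.
Dover vs Brookfield: Dover wins 25–2.
Dover vs Linden: Linden wins 25–2.
Brookfield vs Linden: Linden wins 25–2.
No candidate beats all others: Fairview beats Jasper beats Linden beats Fairview, a majority cycle.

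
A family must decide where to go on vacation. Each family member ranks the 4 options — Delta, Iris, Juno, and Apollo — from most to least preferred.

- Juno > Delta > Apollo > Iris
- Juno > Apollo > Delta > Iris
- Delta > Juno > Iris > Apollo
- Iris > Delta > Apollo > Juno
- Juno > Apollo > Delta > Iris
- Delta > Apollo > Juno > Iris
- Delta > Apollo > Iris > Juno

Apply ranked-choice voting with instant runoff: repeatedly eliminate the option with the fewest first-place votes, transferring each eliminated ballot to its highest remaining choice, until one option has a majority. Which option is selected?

Round 1: Delta 3, Juno 3, Iris 1, Apollo 0. Apollo has the fewest and is eliminated.
Round 2: Delta 3, Juno 3, Iris 1. Iris has the fewest and is eliminated.
Round 3: Delta 4, Juno 3. Delta has a majority.

Delta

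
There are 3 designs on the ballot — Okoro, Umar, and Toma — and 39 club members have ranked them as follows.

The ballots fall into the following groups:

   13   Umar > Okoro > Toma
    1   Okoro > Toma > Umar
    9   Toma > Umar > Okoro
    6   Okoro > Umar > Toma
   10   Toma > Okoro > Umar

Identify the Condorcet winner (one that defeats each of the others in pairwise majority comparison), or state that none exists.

Head-to-head results (39 voters total):
Okoro vs Umar: Umar wins 22–17.
Okoro vs Toma: Okoro wins 20–19.
Umar vs Toma: Toma wins 20–19.
No candidate beats all others: Okoro beats Toma beats Umar beats Okoro, a majority cycle.

None — there is no Condorcet winner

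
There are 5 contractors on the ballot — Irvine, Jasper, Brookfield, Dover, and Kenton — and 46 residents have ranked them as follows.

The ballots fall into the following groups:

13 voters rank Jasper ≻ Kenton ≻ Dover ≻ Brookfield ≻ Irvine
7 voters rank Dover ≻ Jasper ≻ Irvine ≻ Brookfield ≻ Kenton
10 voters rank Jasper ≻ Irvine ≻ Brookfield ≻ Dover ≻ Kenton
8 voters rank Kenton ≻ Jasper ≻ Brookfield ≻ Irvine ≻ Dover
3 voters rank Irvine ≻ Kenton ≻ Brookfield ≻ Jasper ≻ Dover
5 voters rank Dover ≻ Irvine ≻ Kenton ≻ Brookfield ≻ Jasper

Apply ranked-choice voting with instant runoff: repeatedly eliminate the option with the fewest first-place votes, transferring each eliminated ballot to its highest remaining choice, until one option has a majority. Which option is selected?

Round 1: Jasper 23, Dover 12, Kenton 8, Irvine 3, Brookfield 0. Brookfield has the fewest and is eliminated.
Round 2: Jasper 23, Dover 12, Kenton 8, Irvine 3. Irvine has the fewest and is eliminated.
Round 3: Jasper 23, Dover 12, Kenton 11. Kenton has the fewest and is eliminated.
Round 4: Jasper 34, Dover 12. Jasper has a majority.

Jasper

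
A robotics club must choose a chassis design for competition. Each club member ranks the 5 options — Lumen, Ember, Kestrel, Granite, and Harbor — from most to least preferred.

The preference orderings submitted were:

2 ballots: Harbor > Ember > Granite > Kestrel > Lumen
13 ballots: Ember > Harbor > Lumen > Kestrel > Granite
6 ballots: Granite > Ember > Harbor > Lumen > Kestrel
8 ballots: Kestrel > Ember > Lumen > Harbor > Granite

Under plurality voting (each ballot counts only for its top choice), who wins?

First-place vote totals:
  Lumen: 0
  Ember: 13
  Kestrel: 8
  Granite: 6
  Harbor: 2
Ember has the most first-place votes.

Ember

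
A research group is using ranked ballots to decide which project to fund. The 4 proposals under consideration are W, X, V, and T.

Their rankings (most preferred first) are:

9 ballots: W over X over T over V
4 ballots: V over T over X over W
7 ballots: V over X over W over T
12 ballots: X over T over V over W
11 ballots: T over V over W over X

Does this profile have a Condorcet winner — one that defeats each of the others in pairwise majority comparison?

Head-to-head results (43 voters total):
W vs X: X wins 23–20.
W vs V: V wins 34–9.
W vs T: T wins 27–16.
X vs V: V wins 22–21.
X vs T: X wins 28–15.
V vs T: T wins 32–11.
No candidate beats all others: X beats T beats V beats X, a majority cycle.

No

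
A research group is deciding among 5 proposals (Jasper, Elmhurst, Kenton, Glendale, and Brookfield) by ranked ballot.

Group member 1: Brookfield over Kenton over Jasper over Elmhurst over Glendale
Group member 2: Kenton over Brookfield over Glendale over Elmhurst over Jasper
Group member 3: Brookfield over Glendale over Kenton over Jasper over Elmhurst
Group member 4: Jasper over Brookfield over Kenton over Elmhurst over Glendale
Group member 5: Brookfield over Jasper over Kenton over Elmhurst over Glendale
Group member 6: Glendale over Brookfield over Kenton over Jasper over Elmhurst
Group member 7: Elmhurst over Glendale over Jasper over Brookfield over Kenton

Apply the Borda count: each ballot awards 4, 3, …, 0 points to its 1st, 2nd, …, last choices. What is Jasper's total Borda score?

13

Borda scores:
  Jasper: 2 + 0 + 1 + 4 + 3 + 1 + 2 = 13
  Elmhurst: 1 + 1 + 0 + 1 + 1 + 0 + 4 = 8
  Kenton: 3 + 4 + 2 + 2 + 2 + 2 + 0 = 15
  Glendale: 0 + 2 + 3 + 0 + 0 + 4 + 3 = 12
  Brookfield: 4 + 3 + 4 + 3 + 4 + 3 + 1 = 22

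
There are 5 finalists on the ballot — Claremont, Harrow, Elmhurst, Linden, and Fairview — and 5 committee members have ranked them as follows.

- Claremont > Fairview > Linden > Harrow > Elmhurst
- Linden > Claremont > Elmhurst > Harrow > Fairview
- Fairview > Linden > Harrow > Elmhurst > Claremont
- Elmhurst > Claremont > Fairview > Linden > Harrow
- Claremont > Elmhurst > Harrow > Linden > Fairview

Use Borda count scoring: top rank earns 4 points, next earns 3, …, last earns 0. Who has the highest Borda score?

Borda scores:
  Claremont: 4 + 3 + 0 + 3 + 4 = 14
  Harrow: 1 + 1 + 2 + 0 + 2 = 6
  Elmhurst: 0 + 2 + 1 + 4 + 3 = 10
  Linden: 2 + 4 + 3 + 1 + 1 = 11
  Fairview: 3 + 0 + 4 + 2 + 0 = 9
Claremont has the highest total.

Claremont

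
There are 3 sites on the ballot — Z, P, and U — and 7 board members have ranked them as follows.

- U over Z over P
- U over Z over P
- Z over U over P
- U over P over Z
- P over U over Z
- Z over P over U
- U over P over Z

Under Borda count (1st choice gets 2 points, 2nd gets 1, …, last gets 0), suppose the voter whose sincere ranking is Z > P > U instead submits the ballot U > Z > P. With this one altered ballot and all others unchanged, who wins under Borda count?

U

Borda totals with the altered ballot: Z 5, P 4, U 12.
The winner is unchanged: still U.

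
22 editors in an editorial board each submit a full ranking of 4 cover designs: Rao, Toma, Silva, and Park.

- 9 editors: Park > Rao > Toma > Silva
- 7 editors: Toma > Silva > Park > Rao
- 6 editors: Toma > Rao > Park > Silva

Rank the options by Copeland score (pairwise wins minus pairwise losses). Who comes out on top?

Toma

Pairwise results:
  Rao vs Toma: Toma wins 13–9.
  Rao vs Silva: Rao wins 15–7.
  Rao vs Park: Park wins 16–6.
  Toma vs Silva: Toma wins 22–0.
  Toma vs Park: Toma wins 13–9.
  Silva vs Park: Park wins 15–7.
Copeland scores (wins − losses):
  Rao: 1 − 2 = -1
  Toma: 3 − 0 = 3
  Silva: 0 − 3 = -3
  Park: 2 − 1 = 1
Toma has the best Copeland score.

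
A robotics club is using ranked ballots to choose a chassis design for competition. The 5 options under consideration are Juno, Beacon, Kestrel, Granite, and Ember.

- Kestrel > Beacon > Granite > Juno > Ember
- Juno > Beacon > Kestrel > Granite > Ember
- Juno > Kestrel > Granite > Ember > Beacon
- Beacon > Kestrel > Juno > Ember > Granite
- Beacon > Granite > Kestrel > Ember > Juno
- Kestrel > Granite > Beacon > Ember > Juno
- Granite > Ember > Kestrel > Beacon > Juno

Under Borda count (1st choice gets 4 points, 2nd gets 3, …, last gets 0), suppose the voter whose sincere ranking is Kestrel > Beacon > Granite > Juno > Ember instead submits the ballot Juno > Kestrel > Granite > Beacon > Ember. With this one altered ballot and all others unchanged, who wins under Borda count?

Kestrel

Borda totals with the altered ballot: Juno 14, Beacon 15, Kestrel 19, Granite 15, Ember 7.
The winner is unchanged: still Kestrel.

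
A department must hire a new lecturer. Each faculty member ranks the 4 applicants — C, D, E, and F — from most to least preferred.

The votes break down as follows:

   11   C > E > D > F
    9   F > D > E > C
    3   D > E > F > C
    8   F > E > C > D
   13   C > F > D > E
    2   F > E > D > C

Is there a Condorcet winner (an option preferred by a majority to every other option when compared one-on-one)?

Yes

Head-to-head results (46 voters total):
C vs D: C wins 32–14.
C vs E: C wins 24–22.
C vs F: C wins 24–22.
D vs E: D wins 25–21.
D vs F: F wins 32–14.
E vs F: F wins 32–14.
C beats each rival — D (32–14), E (24–22), F (24–22) — so C is the Condorcet winner.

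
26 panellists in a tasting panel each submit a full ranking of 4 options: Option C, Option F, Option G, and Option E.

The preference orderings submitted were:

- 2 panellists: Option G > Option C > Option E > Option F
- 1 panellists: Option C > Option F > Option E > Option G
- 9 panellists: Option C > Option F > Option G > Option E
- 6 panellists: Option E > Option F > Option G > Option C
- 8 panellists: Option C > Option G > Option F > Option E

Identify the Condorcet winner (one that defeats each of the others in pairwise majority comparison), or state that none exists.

Option C

Head-to-head results (26 voters total):
Option C vs Option F: Option C wins 20–6.
Option C vs Option G: Option C wins 18–8.
Option C vs Option E: Option C wins 20–6.
Option F vs Option G: Option F wins 16–10.
Option F vs Option E: Option F wins 18–8.
Option G vs Option E: Option G wins 19–7.
Option C beats each rival — Option F (20–6), Option G (18–8), Option E (20–6) — so Option C is the Condorcet winner.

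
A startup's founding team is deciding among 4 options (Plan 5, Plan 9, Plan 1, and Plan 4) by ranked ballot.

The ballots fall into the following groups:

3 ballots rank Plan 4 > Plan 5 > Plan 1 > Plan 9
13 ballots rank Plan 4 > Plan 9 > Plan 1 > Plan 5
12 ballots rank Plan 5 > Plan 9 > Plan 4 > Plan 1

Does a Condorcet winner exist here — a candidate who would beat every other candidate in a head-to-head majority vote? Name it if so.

Plan 4

Head-to-head results (28 voters total):
Plan 5 vs Plan 9: Plan 5 wins 15–13.
Plan 5 vs Plan 1: Plan 5 wins 15–13.
Plan 5 vs Plan 4: Plan 4 wins 16–12.
Plan 9 vs Plan 1: Plan 9 wins 25–3.
Plan 9 vs Plan 4: Plan 4 wins 16–12.
Plan 1 vs Plan 4: Plan 4 wins 28–0.
Plan 4 beats each rival — Plan 5 (16–12), Plan 9 (16–12), Plan 1 (28–0) — so Plan 4 is the Condorcet winner.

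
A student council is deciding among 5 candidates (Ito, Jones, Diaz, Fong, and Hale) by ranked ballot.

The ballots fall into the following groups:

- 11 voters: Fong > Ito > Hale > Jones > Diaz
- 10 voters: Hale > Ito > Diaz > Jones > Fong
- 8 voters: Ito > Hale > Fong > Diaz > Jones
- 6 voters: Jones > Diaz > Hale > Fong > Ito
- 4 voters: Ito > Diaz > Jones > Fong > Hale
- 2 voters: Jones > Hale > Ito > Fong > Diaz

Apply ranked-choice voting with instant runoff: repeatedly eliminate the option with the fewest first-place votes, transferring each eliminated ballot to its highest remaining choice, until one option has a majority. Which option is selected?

Ito

Round 1: Ito 12, Fong 11, Hale 10, Jones 8, Diaz 0. Diaz has the fewest and is eliminated.
Round 2: Ito 12, Fong 11, Hale 10, Jones 8. Jones has the fewest and is eliminated.
Round 3: Hale 18, Ito 12, Fong 11. Fong has the fewest and is eliminated.
Round 4: Ito 23, Hale 18. Ito has a majority.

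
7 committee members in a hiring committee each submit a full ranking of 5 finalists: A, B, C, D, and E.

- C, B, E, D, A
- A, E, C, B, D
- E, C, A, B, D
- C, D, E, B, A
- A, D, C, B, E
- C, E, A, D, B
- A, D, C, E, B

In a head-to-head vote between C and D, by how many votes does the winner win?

3

Ballots ranking C above D: 5.
Ballots ranking D above C: 2.
C wins 5–2, a margin of 3.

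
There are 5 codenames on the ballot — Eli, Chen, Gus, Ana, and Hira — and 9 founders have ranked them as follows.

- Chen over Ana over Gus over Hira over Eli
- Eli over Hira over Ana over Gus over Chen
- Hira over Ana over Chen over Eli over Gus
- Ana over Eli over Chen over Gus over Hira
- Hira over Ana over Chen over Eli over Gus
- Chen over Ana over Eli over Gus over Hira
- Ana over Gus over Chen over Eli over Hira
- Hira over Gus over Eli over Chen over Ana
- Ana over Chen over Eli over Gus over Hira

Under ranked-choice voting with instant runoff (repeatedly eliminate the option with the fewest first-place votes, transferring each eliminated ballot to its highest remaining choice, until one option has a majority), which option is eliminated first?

Gus

Round 1: Ana 3, Hira 3, Chen 2, Eli 1, Gus 0. Gus has the fewest and is eliminated.
Round 2: Ana 3, Hira 3, Chen 2, Eli 1. Eli has the fewest and is eliminated.
Round 3: Hira 4, Ana 3, Chen 2. Chen has the fewest and is eliminated.
Round 4: Ana 5, Hira 4. Ana has a majority.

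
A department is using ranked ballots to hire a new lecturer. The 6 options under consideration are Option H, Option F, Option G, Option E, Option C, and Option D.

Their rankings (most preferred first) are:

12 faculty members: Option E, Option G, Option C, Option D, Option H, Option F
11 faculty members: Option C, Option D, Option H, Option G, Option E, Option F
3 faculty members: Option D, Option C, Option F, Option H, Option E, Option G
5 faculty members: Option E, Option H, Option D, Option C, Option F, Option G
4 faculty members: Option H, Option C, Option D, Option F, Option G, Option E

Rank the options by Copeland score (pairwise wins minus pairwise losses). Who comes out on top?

Option C

Pairwise results:
  Option H vs Option F: Option H wins 32–3.
  Option H vs Option G: Option H wins 23–12.
  Option H vs Option E: Option H wins 18–17.
  Option H vs Option C: Option C wins 26–9.
  Option H vs Option D: Option D wins 26–9.
  Option F vs Option G: Option G wins 23–12.
  Option F vs Option E: Option E wins 28–7.
  Option F vs Option C: Option C wins 35–0.
  Option F vs Option D: Option D wins 35–0.
  Option G vs Option E: Option E wins 20–15.
  Option G vs Option C: Option C wins 23–12.
  Option G vs Option D: Option D wins 23–12.
  Option E vs Option C: Option C wins 18–17.
  Option E vs Option D: Option D wins 18–17.
  Option C vs Option D: Option C wins 27–8.
Copeland scores (wins − losses):
  Option H: 3 − 2 = 1
  Option F: 0 − 5 = -5
  Option G: 1 − 4 = -3
  Option E: 2 − 3 = -1
  Option C: 5 − 0 = 5
  Option D: 4 − 1 = 3
Option C has the best Copeland score.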